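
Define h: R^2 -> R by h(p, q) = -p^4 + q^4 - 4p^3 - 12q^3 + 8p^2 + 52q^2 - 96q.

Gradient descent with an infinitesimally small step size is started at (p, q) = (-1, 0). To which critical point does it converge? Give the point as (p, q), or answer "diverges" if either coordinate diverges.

h is separable, so gradient descent decouples: p follows -∂h/∂p, q follows -∂h/∂q.
∂h/∂p = -4p(p - 1)(p + 4); at p=-1 this is -24, so p increases.
∂h/∂q = 4(q - 4)(q - 3)(q - 2); at q=0 this is -96, so q increases.
p converges to its nearest critical value 0 (a local min of the p-part); q converges to 2. The iterate converges to (0, 2).

(0, 2)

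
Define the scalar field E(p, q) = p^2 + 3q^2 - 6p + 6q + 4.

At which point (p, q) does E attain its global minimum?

(3, -1)

E(p,q) separates as A(p) + B(q) + 4, so its minimum is min A + min B + 4.
A'(p) = 2p - 6 vanishes at p ∈ {3}; B'(q) = 6q + 6 vanishes at q ∈ {-1}.
Local minima of A (where A''>0): A(3)=-9. Local minima of B: B(-1)=-3.
So the global minimum of E is A(3) + B(-1) + 4 = -9 − 3 + 4 = -8, attained at (3, -1).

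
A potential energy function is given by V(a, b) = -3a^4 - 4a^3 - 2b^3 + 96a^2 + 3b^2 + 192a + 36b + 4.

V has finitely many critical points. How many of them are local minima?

1

V separates as a function of a plus a function of b, so ∇V=0 decouples.
∂V/∂a = -12(a - 4)(a + 1)(a + 4) = 0 at a ∈ {-4, -1, 4}; ∂V/∂b = -6(b - 3)(b + 2) = 0 at b ∈ {-2, 3}.
The Hessian is diagonal: diag(V_aa, V_bb). Second derivatives: V_aa(-4)=-288, V_aa(-1)=180, V_aa(4)=-480; V_bb(-2)=30, V_bb(3)=-30.
Local minima occur where both diagonal entries positive: (-1, -2). Count: 1.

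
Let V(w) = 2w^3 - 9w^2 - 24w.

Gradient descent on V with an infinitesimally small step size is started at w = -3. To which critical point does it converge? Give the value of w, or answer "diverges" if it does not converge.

V'(w) = 6(w - 4)(w + 1), so V'(-3) = 84.
Gradient descent moves in the -V' direction, i.e. w is decreasing.
There is no critical point below w=-3, and V' keeps the same sign, so the iterate runs off to −∞.

diverges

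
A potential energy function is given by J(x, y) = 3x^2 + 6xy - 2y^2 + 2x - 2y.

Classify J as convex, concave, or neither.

J is quadratic, so its Hessian is the constant matrix H = [[6, 6], [6, -4]].
det(H) = -60, tr(H) = 2.
det(H) < 0, so H is indefinite: neither convex nor concave.

neither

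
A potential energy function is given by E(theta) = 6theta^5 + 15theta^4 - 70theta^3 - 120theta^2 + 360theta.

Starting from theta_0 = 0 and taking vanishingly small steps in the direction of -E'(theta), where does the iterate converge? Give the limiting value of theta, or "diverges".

-2

E'(theta) = 30(theta - 2)(theta - 1)(theta + 2)(theta + 3), so E'(0) = 360.
Gradient descent moves in the -E' direction, i.e. theta is decreasing.
The nearest critical point in that direction is theta = -2, where E'' = 360 > 0 (a local minimum). The iterate converges there.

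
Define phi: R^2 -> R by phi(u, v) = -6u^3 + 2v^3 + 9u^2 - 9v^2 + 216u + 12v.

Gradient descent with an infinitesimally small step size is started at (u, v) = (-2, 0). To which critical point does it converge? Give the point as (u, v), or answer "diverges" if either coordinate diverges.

diverges

phi is separable, so gradient descent decouples: u follows -∂phi/∂u, v follows -∂phi/∂v.
∂phi/∂u = -18(u - 4)(u + 3); at u=-2 this is 108, so u decreases.
∂phi/∂v = 6(v - 2)(v - 1); at v=0 this is 12, so v decreases.
The v-coordinate has no critical point in that direction and runs off to infinity.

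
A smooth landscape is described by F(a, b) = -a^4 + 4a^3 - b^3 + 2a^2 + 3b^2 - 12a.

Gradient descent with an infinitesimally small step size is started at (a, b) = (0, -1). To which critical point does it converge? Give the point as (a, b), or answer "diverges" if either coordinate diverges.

F is separable, so gradient descent decouples: a follows -∂F/∂a, b follows -∂F/∂b.
∂F/∂a = -4(a - 3)(a - 1)(a + 1); at a=0 this is -12, so a increases.
∂F/∂b = -3b(b - 2); at b=-1 this is -9, so b increases.
a converges to its nearest critical value 1 (a local min of the a-part); b converges to 0. The iterate converges to (1, 0).

(1, 0)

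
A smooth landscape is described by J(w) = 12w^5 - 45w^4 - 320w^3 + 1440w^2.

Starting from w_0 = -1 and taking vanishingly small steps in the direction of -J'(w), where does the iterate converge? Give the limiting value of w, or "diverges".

J'(w) = 60w(w - 4)(w - 3)(w + 4), so J'(-1) = -3600.
Gradient descent moves in the -J' direction, i.e. w is increasing.
The nearest critical point in that direction is w = 0, where J'' = 2880 > 0 (a local minimum). The iterate converges there.

0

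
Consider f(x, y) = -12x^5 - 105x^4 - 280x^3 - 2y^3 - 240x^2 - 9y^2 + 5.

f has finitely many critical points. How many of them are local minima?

2

f separates as a function of x plus a function of y, so ∇f=0 decouples.
∂f/∂x = -60x(x + 1)(x + 2)(x + 4) = 0 at x ∈ {-4, -2, -1, 0}; ∂f/∂y = -6y(y + 3) = 0 at y ∈ {-3, 0}.
The Hessian is diagonal: diag(f_xx, f_yy). Second derivatives: f_xx(-4)=1440, f_xx(-2)=-240, f_xx(-1)=180, f_xx(0)=-480; f_yy(-3)=18, f_yy(0)=-18.
Local minima occur where both diagonal entries positive: (-4, -3), (-1, -3). Count: 2.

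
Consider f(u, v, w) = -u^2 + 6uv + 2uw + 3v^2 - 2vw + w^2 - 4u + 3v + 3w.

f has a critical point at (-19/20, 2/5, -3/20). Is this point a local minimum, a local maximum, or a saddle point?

saddle point

The Hessian is constant: H = [[-2, 6, 2], [6, 6, -2], [2, -2, 2]].
Leading principal minors: Δ₁ = -2, Δ₂ = -48, Δ₃ = -160.
The minors fit neither the all-positive nor the alternating-sign pattern, so H is indefinite: a saddle point.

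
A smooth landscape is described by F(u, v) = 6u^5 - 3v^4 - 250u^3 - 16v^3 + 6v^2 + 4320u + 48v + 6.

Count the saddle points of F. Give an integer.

6

F separates as a function of u plus a function of v, so ∇F=0 decouples.
∂F/∂u = 30(u - 4)(u - 3)(u + 3)(u + 4) = 0 at u ∈ {-4, -3, 3, 4}; ∂F/∂v = -12(v - 1)(v + 1)(v + 4) = 0 at v ∈ {-4, -1, 1}.
The Hessian is diagonal: diag(F_uu, F_vv). Second derivatives: F_uu(-4)=-1680, F_uu(-3)=1260, F_uu(3)=-1260, F_uu(4)=1680; F_vv(-4)=-180, F_vv(-1)=72, F_vv(1)=-120.
Saddle points occur where the two diagonal entries have opposite signs: (-4, -1), (-3, -4), (-3, 1), (3, -1), (4, -4), (4, 1). Count: 6.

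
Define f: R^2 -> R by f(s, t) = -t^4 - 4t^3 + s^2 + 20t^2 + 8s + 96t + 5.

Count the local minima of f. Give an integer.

1

f separates as a function of s plus a function of t, so ∇f=0 decouples.
∂f/∂s = 2(s + 4) = 0 at s ∈ {-4}; ∂f/∂t = -4(t - 3)(t + 2)(t + 4) = 0 at t ∈ {-4, -2, 3}.
The Hessian is diagonal: diag(f_ss, f_tt). Second derivatives: f_ss(-4)=2; f_tt(-4)=-56, f_tt(-2)=40, f_tt(3)=-140.
Local minima occur where both diagonal entries positive: (-4, -2). Count: 1.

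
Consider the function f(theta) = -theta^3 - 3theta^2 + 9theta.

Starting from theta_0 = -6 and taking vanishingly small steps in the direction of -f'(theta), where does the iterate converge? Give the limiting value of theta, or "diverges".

f'(theta) = -3(theta - 1)(theta + 3), so f'(-6) = -63.
Gradient descent moves in the -f' direction, i.e. theta is increasing.
The nearest critical point in that direction is theta = -3, where f'' = 12 > 0 (a local minimum). The iterate converges there.

-3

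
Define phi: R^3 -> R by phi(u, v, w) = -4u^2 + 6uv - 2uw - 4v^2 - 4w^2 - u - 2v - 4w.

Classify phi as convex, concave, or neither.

concave

phi is quadratic, so its Hessian is the constant matrix H = [[-8, 6, -2], [6, -8, 0], [-2, 0, -8]].
Leading principal minors: -8, 28, -192.
Signs alternate −, +, − ⇒ H ≺ 0 ⇒ concave.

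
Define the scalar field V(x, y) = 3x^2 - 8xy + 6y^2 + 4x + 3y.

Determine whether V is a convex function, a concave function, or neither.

V is quadratic, so its Hessian is the constant matrix H = [[6, -8], [-8, 12]].
det(H) = 8, tr(H) = 18.
det(H) > 0 and tr(H) > 0, so H is positive definite everywhere: convex.

convex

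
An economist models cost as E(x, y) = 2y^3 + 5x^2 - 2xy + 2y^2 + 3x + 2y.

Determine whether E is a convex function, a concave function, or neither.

neither

The term 2y^3 is cubic, so the Hessian is not constant.
∂²E/∂y² = 12y + 4, which takes both signs as y varies (negative for sufficiently negative y). A diagonal entry of the Hessian changing sign means the Hessian is neither positive- nor negative-semidefinite on all of R^2.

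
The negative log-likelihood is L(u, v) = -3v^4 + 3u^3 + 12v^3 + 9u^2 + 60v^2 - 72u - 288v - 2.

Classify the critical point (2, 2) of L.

local minimum

The mixed partial ∂²L/∂u∂v is 0, so the Hessian at any point is diag(L_uu, L_vv) = diag(18(u + 1), 12(-3v^2 + 6v + 10)).
At (2, 2): H = diag(54, 120).
Both eigenvalues are positive, so H is positive definite: a local minimum.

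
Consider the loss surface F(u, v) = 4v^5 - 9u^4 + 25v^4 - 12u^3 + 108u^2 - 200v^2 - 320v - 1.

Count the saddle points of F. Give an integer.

F separates as a function of u plus a function of v, so ∇F=0 decouples.
∂F/∂u = -36u(u - 2)(u + 3) = 0 at u ∈ {-3, 0, 2}; ∂F/∂v = 20(v - 2)(v + 1)(v + 2)(v + 4) = 0 at v ∈ {-4, -2, -1, 2}.
The Hessian is diagonal: diag(F_uu, F_vv). Second derivatives: F_uu(-3)=-540, F_uu(0)=216, F_uu(2)=-360; F_vv(-4)=-720, F_vv(-2)=160, F_vv(-1)=-180, F_vv(2)=1440.
Saddle points occur where the two diagonal entries have opposite signs: (-3, -2), (-3, 2), (0, -4), (0, -1), (2, -2), (2, 2). Count: 6.

6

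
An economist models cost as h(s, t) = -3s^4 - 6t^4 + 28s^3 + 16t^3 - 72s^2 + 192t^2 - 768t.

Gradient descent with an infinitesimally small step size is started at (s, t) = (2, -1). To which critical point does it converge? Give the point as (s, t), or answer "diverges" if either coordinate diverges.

(3, 2)

h is separable, so gradient descent decouples: s follows -∂h/∂s, t follows -∂h/∂t.
∂h/∂s = -12s(s - 4)(s - 3); at s=2 this is -48, so s increases.
∂h/∂t = -24(t - 4)(t - 2)(t + 4); at t=-1 this is -1080, so t increases.
s converges to its nearest critical value 3 (a local min of the s-part); t converges to 2. The iterate converges to (3, 2).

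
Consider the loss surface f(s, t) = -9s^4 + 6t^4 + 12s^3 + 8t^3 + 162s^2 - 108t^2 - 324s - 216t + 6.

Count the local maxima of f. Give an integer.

2

f separates as a function of s plus a function of t, so ∇f=0 decouples.
∂f/∂s = -36(s - 3)(s - 1)(s + 3) = 0 at s ∈ {-3, 1, 3}; ∂f/∂t = 24(t - 3)(t + 1)(t + 3) = 0 at t ∈ {-3, -1, 3}.
The Hessian is diagonal: diag(f_ss, f_tt). Second derivatives: f_ss(-3)=-864, f_ss(1)=288, f_ss(3)=-432; f_tt(-3)=288, f_tt(-1)=-192, f_tt(3)=576.
Local maxima occur where both diagonal entries negative: (-3, -1), (3, -1). Count: 2.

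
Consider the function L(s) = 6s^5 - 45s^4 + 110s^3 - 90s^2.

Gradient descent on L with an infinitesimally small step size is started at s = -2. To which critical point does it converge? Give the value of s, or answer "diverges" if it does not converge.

diverges

L'(s) = 30s(s - 3)(s - 2)(s - 1), so L'(-2) = 3600.
Gradient descent moves in the -L' direction, i.e. s is decreasing.
There is no critical point below s=-2, and L' keeps the same sign, so the iterate runs off to −∞.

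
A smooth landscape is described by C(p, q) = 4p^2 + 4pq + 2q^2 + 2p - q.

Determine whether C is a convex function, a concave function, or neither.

convex

C is quadratic, so its Hessian is the constant matrix H = [[8, 4], [4, 4]].
det(H) = 16, tr(H) = 12.
det(H) > 0 and tr(H) > 0, so H is positive definite everywhere: convex.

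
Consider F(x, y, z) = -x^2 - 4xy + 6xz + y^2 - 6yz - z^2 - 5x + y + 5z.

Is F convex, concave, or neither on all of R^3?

neither

F is quadratic, so its Hessian is the constant matrix H = [[-2, -4, 6], [-4, 2, -6], [6, -6, -2]].
Leading principal minors: -2, -20, 328.
Neither pattern holds ⇒ H is indefinite ⇒ neither convex nor concave.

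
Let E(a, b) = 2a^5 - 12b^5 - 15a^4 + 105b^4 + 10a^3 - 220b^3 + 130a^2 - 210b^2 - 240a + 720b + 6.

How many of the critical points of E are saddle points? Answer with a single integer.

E separates as a function of a plus a function of b, so ∇E=0 decouples.
∂E/∂a = 10(a - 4)(a - 3)(a - 1)(a + 2) = 0 at a ∈ {-2, 1, 3, 4}; ∂E/∂b = -60(b - 4)(b - 3)(b - 1)(b + 1) = 0 at b ∈ {-1, 1, 3, 4}.
The Hessian is diagonal: diag(E_aa, E_bb). Second derivatives: E_aa(-2)=-900, E_aa(1)=180, E_aa(3)=-100, E_aa(4)=180; E_bb(-1)=2400, E_bb(1)=-720, E_bb(3)=480, E_bb(4)=-900.
Saddle points occur where the two diagonal entries have opposite signs: (-2, -1), (-2, 3), (1, 1), (1, 4), (3, -1), (3, 3), (4, 1), (4, 4). Count: 8.

8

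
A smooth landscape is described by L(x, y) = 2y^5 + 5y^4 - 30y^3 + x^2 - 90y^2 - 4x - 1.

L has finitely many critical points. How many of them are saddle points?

L separates as a function of x plus a function of y, so ∇L=0 decouples.
∂L/∂x = 2(x - 2) = 0 at x ∈ {2}; ∂L/∂y = 10y(y - 3)(y + 2)(y + 3) = 0 at y ∈ {-3, -2, 0, 3}.
The Hessian is diagonal: diag(L_xx, L_yy). Second derivatives: L_xx(2)=2; L_yy(-3)=-180, L_yy(-2)=100, L_yy(0)=-180, L_yy(3)=900.
Saddle points occur where the two diagonal entries have opposite signs: (2, -3), (2, 0). Count: 2.

2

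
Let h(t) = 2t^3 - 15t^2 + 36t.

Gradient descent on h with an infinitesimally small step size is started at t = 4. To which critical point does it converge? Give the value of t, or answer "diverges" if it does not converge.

h'(t) = 6(t - 3)(t - 2), so h'(4) = 12.
Gradient descent moves in the -h' direction, i.e. t is decreasing.
The nearest critical point in that direction is t = 3, where h'' = 6 > 0 (a local minimum). The iterate converges there.

3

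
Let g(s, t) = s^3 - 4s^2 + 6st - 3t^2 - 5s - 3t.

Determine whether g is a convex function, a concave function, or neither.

neither

The term s^3 is cubic, so the Hessian is not constant.
∂²g/∂s² = 6s - 8, which takes both signs as s varies (negative for sufficiently negative s). A diagonal entry of the Hessian changing sign means the Hessian is neither positive- nor negative-semidefinite on all of R^2.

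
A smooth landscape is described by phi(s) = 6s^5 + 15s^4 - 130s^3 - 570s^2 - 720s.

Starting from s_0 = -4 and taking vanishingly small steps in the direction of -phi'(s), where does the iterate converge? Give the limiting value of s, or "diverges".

diverges

phi'(s) = 30(s - 4)(s + 1)(s + 2)(s + 3), so phi'(-4) = 1440.
Gradient descent moves in the -phi' direction, i.e. s is decreasing.
There is no critical point below s=-4, and phi' keeps the same sign, so the iterate runs off to −∞.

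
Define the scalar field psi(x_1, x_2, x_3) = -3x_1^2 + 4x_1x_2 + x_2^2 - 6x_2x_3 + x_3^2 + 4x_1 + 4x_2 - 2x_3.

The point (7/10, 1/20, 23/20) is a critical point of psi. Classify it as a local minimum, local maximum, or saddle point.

saddle point

The Hessian is constant: H = [[-6, 4, 0], [4, 2, -6], [0, -6, 2]].
Leading principal minors: Δ₁ = -6, Δ₂ = -28, Δ₃ = 160.
The minors fit neither the all-positive nor the alternating-sign pattern, so H is indefinite: a saddle point.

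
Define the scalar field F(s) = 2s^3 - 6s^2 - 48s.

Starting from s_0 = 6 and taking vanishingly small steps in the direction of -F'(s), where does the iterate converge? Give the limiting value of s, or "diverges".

F'(s) = 6(s - 4)(s + 2), so F'(6) = 96.
Gradient descent moves in the -F' direction, i.e. s is decreasing.
The nearest critical point in that direction is s = 4, where F'' = 36 > 0 (a local minimum). The iterate converges there.

4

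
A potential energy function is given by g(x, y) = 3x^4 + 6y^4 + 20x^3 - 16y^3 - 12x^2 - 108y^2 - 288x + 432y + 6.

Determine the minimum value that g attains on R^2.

g(x,y) separates as P(x) + Q(y) + 6, so its minimum is min P + min Q + 6.
P'(x) = 12(x - 2)(x + 3)(x + 4) vanishes at x ∈ {-4, -3, 2}; Q'(y) = 24(y - 3)(y - 2)(y + 3) vanishes at y ∈ {-3, 2, 3}.
Local minima of P (where P''>0): P(-4)=448, P(2)=-416. Local minima of Q: Q(-3)=-1350, Q(3)=378.
So the global minimum of g is P(2) + Q(-3) + 6 = -416 − 1350 + 6 = -1760, attained at (2, -3).

-1760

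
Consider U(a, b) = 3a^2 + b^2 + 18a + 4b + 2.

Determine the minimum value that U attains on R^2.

U(a,b) separates as P(a) + Q(b) + 2, so its minimum is min P + min Q + 2.
P'(a) = 6a + 18 vanishes at a ∈ {-3}; Q'(b) = 2b + 4 vanishes at b ∈ {-2}.
Local minima of P (where P''>0): P(-3)=-27. Local minima of Q: Q(-2)=-4.
So the global minimum of U is P(-3) + Q(-2) + 2 = -27 − 4 + 2 = -29, attained at (-3, -2).

-29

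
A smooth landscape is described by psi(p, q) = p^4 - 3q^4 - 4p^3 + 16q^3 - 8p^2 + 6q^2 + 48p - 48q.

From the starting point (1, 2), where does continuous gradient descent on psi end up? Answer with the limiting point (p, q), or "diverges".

psi is separable, so gradient descent decouples: p follows -∂psi/∂p, q follows -∂psi/∂q.
∂psi/∂p = 4(p - 3)(p - 2)(p + 2); at p=1 this is 24, so p decreases.
∂psi/∂q = -12(q - 4)(q - 1)(q + 1); at q=2 this is 72, so q decreases.
p converges to its nearest critical value -2 (a local min of the p-part); q converges to 1. The iterate converges to (-2, 1).

(-2, 1)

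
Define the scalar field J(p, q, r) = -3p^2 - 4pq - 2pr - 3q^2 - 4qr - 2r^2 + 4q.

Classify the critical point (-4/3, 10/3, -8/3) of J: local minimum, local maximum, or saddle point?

local maximum

The Hessian is constant: H = [[-6, -4, -2], [-4, -6, -4], [-2, -4, -4]].
Leading principal minors: Δ₁ = -6, Δ₂ = 20, Δ₃ = -24.
The minors alternate sign starting negative (−, +, −), so H is negative definite: a local maximum.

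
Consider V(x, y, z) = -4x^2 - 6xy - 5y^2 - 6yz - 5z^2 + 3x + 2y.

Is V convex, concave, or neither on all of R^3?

concave

V is quadratic, so its Hessian is the constant matrix H = [[-8, -6, 0], [-6, -10, -6], [0, -6, -10]].
Leading principal minors: -8, 44, -152.
Signs alternate −, +, − ⇒ H ≺ 0 ⇒ concave.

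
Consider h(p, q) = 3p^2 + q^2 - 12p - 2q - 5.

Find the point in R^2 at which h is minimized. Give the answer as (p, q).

h(p,q) separates as A(p) + B(q) − 5, so its minimum is min A + min B − 5.
A'(p) = 6p - 12 vanishes at p ∈ {2}; B'(q) = 2q - 2 vanishes at q ∈ {1}.
Local minima of A (where A''>0): A(2)=-12. Local minima of B: B(1)=-1.
So the global minimum of h is A(2) + B(1) − 5 = -12 − 1 − 5 = -18, attained at (2, 1).

(2, 1)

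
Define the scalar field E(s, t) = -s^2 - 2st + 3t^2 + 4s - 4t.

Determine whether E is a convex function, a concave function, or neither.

E is quadratic, so its Hessian is the constant matrix H = [[-2, -2], [-2, 6]].
det(H) = -16, tr(H) = 4.
det(H) < 0, so H is indefinite: neither convex nor concave.

neither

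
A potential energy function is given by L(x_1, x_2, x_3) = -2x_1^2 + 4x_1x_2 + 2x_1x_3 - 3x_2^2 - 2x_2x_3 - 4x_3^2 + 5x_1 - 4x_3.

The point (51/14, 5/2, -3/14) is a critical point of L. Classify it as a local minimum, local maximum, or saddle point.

The Hessian is constant: H = [[-4, 4, 2], [4, -6, -2], [2, -2, -8]].
Leading principal minors: Δ₁ = -4, Δ₂ = 8, Δ₃ = -56.
The minors alternate sign starting negative (−, +, −), so H is negative definite: a local maximum.

local maximum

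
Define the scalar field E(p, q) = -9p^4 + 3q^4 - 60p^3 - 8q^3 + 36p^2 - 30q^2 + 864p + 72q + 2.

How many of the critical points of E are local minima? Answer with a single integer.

2

E separates as a function of p plus a function of q, so ∇E=0 decouples.
∂E/∂p = -36(p - 2)(p + 3)(p + 4) = 0 at p ∈ {-4, -3, 2}; ∂E/∂q = 12(q - 3)(q - 1)(q + 2) = 0 at q ∈ {-2, 1, 3}.
The Hessian is diagonal: diag(E_pp, E_qq). Second derivatives: E_pp(-4)=-216, E_pp(-3)=180, E_pp(2)=-1080; E_qq(-2)=180, E_qq(1)=-72, E_qq(3)=120.
Local minima occur where both diagonal entries positive: (-3, -2), (-3, 3). Count: 2.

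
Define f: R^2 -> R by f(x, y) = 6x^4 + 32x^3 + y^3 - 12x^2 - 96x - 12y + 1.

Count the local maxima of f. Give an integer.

f separates as a function of x plus a function of y, so ∇f=0 decouples.
∂f/∂x = 24(x - 1)(x + 1)(x + 4) = 0 at x ∈ {-4, -1, 1}; ∂f/∂y = 3(y - 2)(y + 2) = 0 at y ∈ {-2, 2}.
The Hessian is diagonal: diag(f_xx, f_yy). Second derivatives: f_xx(-4)=360, f_xx(-1)=-144, f_xx(1)=240; f_yy(-2)=-12, f_yy(2)=12.
Local maxima occur where both diagonal entries negative: (-1, -2). Count: 1.

1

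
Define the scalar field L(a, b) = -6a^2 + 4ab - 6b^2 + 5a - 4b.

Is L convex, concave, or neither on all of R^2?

L is quadratic, so its Hessian is the constant matrix H = [[-12, 4], [4, -12]].
det(H) = 128, tr(H) = -24.
det(H) > 0 and tr(H) < 0, so H is negative definite everywhere: concave.

concave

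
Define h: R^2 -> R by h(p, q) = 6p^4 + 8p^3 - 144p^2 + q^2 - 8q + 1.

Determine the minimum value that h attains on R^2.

-1295

h(p,q) separates as A(p) + B(q) + 1, so its minimum is min A + min B + 1.
A'(p) = 24p(p - 3)(p + 4) vanishes at p ∈ {-4, 0, 3}; B'(q) = 2q - 8 vanishes at q ∈ {4}.
Local minima of A (where A''>0): A(-4)=-1280, A(3)=-594. Local minima of B: B(4)=-16.
So the global minimum of h is A(-4) + B(4) + 1 = -1280 − 16 + 1 = -1295, attained at (-4, 4).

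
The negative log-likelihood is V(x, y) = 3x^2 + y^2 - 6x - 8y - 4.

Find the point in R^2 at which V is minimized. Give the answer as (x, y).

V(x,y) separates as P(x) + Q(y) − 4, so its minimum is min P + min Q − 4.
P'(x) = 6x - 6 vanishes at x ∈ {1}; Q'(y) = 2y - 8 vanishes at y ∈ {4}.
Local minima of P (where P''>0): P(1)=-3. Local minima of Q: Q(4)=-16.
So the global minimum of V is P(1) + Q(4) − 4 = -3 − 16 − 4 = -23, attained at (1, 4).

(1, 4)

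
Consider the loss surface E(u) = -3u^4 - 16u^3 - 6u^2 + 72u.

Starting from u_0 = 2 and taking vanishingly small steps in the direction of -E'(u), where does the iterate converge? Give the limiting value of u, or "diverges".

E'(u) = -12(u - 1)(u + 2)(u + 3), so E'(2) = -240.
Gradient descent moves in the -E' direction, i.e. u is increasing.
There is no critical point above u=2, and E' keeps the same sign, so the iterate runs off to +∞.

diverges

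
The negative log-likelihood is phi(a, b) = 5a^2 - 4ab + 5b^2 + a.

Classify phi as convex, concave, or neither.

phi is quadratic, so its Hessian is the constant matrix H = [[10, -4], [-4, 10]].
det(H) = 84, tr(H) = 20.
det(H) > 0 and tr(H) > 0, so H is positive definite everywhere: convex.

convex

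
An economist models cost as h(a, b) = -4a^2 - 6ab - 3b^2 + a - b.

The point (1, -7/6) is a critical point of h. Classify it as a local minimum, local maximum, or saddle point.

local maximum

The Hessian of h is constant: H = [[-8, -6], [-6, -6]].
det(H) = (-8)·(-6) − (-6)² = 12.
det(H) > 0 and tr(H) = -14 < 0, so H is negative definite and the point is a local maximum.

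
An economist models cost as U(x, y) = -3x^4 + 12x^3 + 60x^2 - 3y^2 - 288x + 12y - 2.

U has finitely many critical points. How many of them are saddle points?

1

U separates as a function of x plus a function of y, so ∇U=0 decouples.
∂U/∂x = -12(x - 4)(x - 2)(x + 3) = 0 at x ∈ {-3, 2, 4}; ∂U/∂y = -6(y - 2) = 0 at y ∈ {2}.
The Hessian is diagonal: diag(U_xx, U_yy). Second derivatives: U_xx(-3)=-420, U_xx(2)=120, U_xx(4)=-168; U_yy(2)=-6.
Saddle points occur where the two diagonal entries have opposite signs: (2, 2). Count: 1.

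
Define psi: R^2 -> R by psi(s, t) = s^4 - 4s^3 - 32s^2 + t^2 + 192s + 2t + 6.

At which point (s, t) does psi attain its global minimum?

psi(s,t) separates as P(s) + Q(t) + 6, so its minimum is min P + min Q + 6.
P'(s) = 4(s - 4)(s - 3)(s + 4) vanishes at s ∈ {-4, 3, 4}; Q'(t) = 2(t + 1) vanishes at t ∈ {-1}.
Local minima of P (where P''>0): P(-4)=-768, P(4)=256. Local minima of Q: Q(-1)=-1.
So the global minimum of psi is P(-4) + Q(-1) + 6 = -768 − 1 + 6 = -763, attained at (-4, -1).

(-4, -1)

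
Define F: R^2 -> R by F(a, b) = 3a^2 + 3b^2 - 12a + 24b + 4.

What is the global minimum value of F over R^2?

F(a,b) separates as P(a) + Q(b) + 4, so its minimum is min P + min Q + 4.
P'(a) = 6a - 12 vanishes at a ∈ {2}; Q'(b) = 6b + 24 vanishes at b ∈ {-4}.
Local minima of P (where P''>0): P(2)=-12. Local minima of Q: Q(-4)=-48.
So the global minimum of F is P(2) + Q(-4) + 4 = -12 − 48 + 4 = -56, attained at (2, -4).

-56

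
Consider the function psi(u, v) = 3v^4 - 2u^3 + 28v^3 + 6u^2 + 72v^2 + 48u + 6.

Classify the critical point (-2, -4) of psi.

local minimum

The mixed partial ∂²psi/∂u∂v is 0, so the Hessian at any point is diag(psi_uu, psi_vv) = diag(12(-u + 1), 12(3v^2 + 14v + 12)).
At (-2, -4): H = diag(36, 48).
Both eigenvalues are positive, so H is positive definite: a local minimum.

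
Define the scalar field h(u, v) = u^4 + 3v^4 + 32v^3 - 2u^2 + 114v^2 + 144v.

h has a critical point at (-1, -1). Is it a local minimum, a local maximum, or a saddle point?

The mixed partial ∂²h/∂u∂v is 0, so the Hessian at any point is diag(h_uu, h_vv) = diag(4(3u^2 - 1), 12(3v^2 + 16v + 19)).
At (-1, -1): H = diag(8, 72).
Both eigenvalues are positive, so H is positive definite: a local minimum.

local minimum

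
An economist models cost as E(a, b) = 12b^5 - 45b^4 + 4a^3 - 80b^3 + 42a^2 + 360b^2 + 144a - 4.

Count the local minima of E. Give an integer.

2

E separates as a function of a plus a function of b, so ∇E=0 decouples.
∂E/∂a = 12(a + 3)(a + 4) = 0 at a ∈ {-4, -3}; ∂E/∂b = 60b(b - 3)(b - 2)(b + 2) = 0 at b ∈ {-2, 0, 2, 3}.
The Hessian is diagonal: diag(E_aa, E_bb). Second derivatives: E_aa(-4)=-12, E_aa(-3)=12; E_bb(-2)=-2400, E_bb(0)=720, E_bb(2)=-480, E_bb(3)=900.
Local minima occur where both diagonal entries positive: (-3, 0), (-3, 3). Count: 2.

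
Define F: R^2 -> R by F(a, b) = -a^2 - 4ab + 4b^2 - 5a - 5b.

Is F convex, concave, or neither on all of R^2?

F is quadratic, so its Hessian is the constant matrix H = [[-2, -4], [-4, 8]].
det(H) = -32, tr(H) = 6.
det(H) < 0, so H is indefinite: neither convex nor concave.

neither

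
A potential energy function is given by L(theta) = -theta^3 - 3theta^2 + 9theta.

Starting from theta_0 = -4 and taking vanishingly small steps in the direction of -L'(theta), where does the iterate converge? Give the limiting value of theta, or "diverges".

-3

L'(theta) = -3(theta - 1)(theta + 3), so L'(-4) = -15.
Gradient descent moves in the -L' direction, i.e. theta is increasing.
The nearest critical point in that direction is theta = -3, where L'' = 12 > 0 (a local minimum). The iterate converges there.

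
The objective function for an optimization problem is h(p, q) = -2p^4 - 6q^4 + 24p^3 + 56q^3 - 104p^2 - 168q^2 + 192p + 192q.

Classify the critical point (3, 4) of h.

saddle point

The mixed partial ∂²h/∂p∂q is 0, so the Hessian at any point is diag(h_pp, h_qq) = diag(8(-3p^2 + 18p - 26), 24(-3q^2 + 14q - 14)).
At (3, 4): H = diag(8, -144).
The eigenvalues have opposite signs, so H is indefinite: a saddle point.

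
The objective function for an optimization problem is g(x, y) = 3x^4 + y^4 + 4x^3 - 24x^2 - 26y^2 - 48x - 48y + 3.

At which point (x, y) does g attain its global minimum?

(2, 4)

g(x,y) separates as P(x) + Q(y) + 3, so its minimum is min P + min Q + 3.
P'(x) = 12(x - 2)(x + 1)(x + 2) vanishes at x ∈ {-2, -1, 2}; Q'(y) = 4(y - 4)(y + 1)(y + 3) vanishes at y ∈ {-3, -1, 4}.
Local minima of P (where P''>0): P(-2)=16, P(2)=-112. Local minima of Q: Q(-3)=-9, Q(4)=-352.
So the global minimum of g is P(2) + Q(4) + 3 = -112 − 352 + 3 = -461, attained at (2, 4).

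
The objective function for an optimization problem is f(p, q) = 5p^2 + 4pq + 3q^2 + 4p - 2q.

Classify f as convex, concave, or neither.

convex

f is quadratic, so its Hessian is the constant matrix H = [[10, 4], [4, 6]].
det(H) = 44, tr(H) = 16.
det(H) > 0 and tr(H) > 0, so H is positive definite everywhere: convex.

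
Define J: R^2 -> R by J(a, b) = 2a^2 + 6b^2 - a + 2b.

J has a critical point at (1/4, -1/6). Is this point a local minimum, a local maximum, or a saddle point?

The Hessian of J is constant: H = [[4, 0], [0, 12]].
det(H) = 4·12 − 0² = 48.
det(H) > 0 and tr(H) = 16 > 0, so H is positive definite and the point is a local minimum.

local minimum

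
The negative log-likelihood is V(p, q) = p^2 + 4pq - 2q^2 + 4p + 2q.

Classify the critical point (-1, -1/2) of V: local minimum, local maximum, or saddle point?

saddle point

The Hessian of V is constant: H = [[2, 4], [4, -4]].
det(H) = 2·(-4) − 4² = -24.
Since det(H) < 0, H is indefinite and the critical point is a saddle point.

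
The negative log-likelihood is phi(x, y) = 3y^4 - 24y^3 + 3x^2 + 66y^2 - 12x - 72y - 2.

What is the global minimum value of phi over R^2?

phi(x,y) separates as P(x) + Q(y) − 2, so its minimum is min P + min Q − 2.
P'(x) = 6x - 12 vanishes at x ∈ {2}; Q'(y) = 12(y - 3)(y - 2)(y - 1) vanishes at y ∈ {1, 2, 3}.
Local minima of P (where P''>0): P(2)=-12. Local minima of Q: Q(1)=-27, Q(3)=-27.
So the global minimum of phi is P(2) + Q(1) − 2 = -12 − 27 − 2 = -41, attained at (2, 1).

-41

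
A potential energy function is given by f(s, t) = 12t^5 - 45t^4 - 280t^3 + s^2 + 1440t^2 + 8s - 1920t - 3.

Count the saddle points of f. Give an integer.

f separates as a function of s plus a function of t, so ∇f=0 decouples.
∂f/∂s = 2(s + 4) = 0 at s ∈ {-4}; ∂f/∂t = 60(t - 4)(t - 2)(t - 1)(t + 4) = 0 at t ∈ {-4, 1, 2, 4}.
The Hessian is diagonal: diag(f_ss, f_tt). Second derivatives: f_ss(-4)=2; f_tt(-4)=-14400, f_tt(1)=900, f_tt(2)=-720, f_tt(4)=2880.
Saddle points occur where the two diagonal entries have opposite signs: (-4, -4), (-4, 2). Count: 2.

2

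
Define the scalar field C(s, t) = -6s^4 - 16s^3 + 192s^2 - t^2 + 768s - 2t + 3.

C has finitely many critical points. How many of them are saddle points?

C separates as a function of s plus a function of t, so ∇C=0 decouples.
∂C/∂s = -24(s - 4)(s + 2)(s + 4) = 0 at s ∈ {-4, -2, 4}; ∂C/∂t = -2(t + 1) = 0 at t ∈ {-1}.
The Hessian is diagonal: diag(C_ss, C_tt). Second derivatives: C_ss(-4)=-384, C_ss(-2)=288, C_ss(4)=-1152; C_tt(-1)=-2.
Saddle points occur where the two diagonal entries have opposite signs: (-2, -1). Count: 1.

1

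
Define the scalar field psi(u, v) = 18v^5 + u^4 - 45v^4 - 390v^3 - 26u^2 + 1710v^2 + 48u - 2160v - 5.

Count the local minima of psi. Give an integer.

4

psi separates as a function of u plus a function of v, so ∇psi=0 decouples.
∂psi/∂u = 4(u - 3)(u - 1)(u + 4) = 0 at u ∈ {-4, 1, 3}; ∂psi/∂v = 90(v - 3)(v - 2)(v - 1)(v + 4) = 0 at v ∈ {-4, 1, 2, 3}.
The Hessian is diagonal: diag(psi_uu, psi_vv). Second derivatives: psi_uu(-4)=140, psi_uu(1)=-40, psi_uu(3)=56; psi_vv(-4)=-18900, psi_vv(1)=900, psi_vv(2)=-540, psi_vv(3)=1260.
Local minima occur where both diagonal entries positive: (-4, 1), (-4, 3), (3, 1), (3, 3). Count: 4.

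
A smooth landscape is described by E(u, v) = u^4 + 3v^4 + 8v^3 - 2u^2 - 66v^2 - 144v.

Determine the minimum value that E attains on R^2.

E(u,v) separates as P(u) + Q(v), so its minimum is min P + min Q.
P'(u) = 4u(u - 1)(u + 1) vanishes at u ∈ {-1, 0, 1}; Q'(v) = 12(v - 3)(v + 1)(v + 4) vanishes at v ∈ {-4, -1, 3}.
Local minima of P (where P''>0): P(-1)=-1, P(1)=-1. Local minima of Q: Q(-4)=-224, Q(3)=-567.
So the global minimum of E is P(-1) + Q(3) = -1 − 567 = -568, attained at (-1, 3).

-568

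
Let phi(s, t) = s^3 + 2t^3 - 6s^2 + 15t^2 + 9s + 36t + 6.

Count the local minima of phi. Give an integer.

phi separates as a function of s plus a function of t, so ∇phi=0 decouples.
∂phi/∂s = 3(s - 3)(s - 1) = 0 at s ∈ {1, 3}; ∂phi/∂t = 6(t + 2)(t + 3) = 0 at t ∈ {-3, -2}.
The Hessian is diagonal: diag(phi_ss, phi_tt). Second derivatives: phi_ss(1)=-6, phi_ss(3)=6; phi_tt(-3)=-6, phi_tt(-2)=6.
Local minima occur where both diagonal entries positive: (3, -2). Count: 1.

1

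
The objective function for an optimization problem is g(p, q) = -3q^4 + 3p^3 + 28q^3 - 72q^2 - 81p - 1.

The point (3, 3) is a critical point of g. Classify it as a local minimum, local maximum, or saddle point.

local minimum

The mixed partial ∂²g/∂p∂q is 0, so the Hessian at any point is diag(g_pp, g_qq) = diag(18p, 12(-3q^2 + 14q - 12)).
At (3, 3): H = diag(54, 36).
Both eigenvalues are positive, so H is positive definite: a local minimum.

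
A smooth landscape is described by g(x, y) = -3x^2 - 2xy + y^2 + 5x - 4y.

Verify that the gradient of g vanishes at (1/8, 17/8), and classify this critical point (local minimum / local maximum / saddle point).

∇g = (-6x - 2y + 5, -2x + 2y - 4); substituting (1/8, 17/8) gives ∇g = (0, 0), so (1/8, 17/8) is indeed a critical point.
The Hessian of g is constant: H = [[-6, -2], [-2, 2]].
det(H) = (-6)·2 − (-2)² = -16.
Since det(H) < 0, H is indefinite and the critical point is a saddle point.

saddle point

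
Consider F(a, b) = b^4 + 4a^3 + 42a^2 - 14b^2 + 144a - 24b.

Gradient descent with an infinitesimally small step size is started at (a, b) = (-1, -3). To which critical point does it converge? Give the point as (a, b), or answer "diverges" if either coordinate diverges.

(-3, -2)

F is separable, so gradient descent decouples: a follows -∂F/∂a, b follows -∂F/∂b.
∂F/∂a = 12(a + 3)(a + 4); at a=-1 this is 72, so a decreases.
∂F/∂b = 4(b - 3)(b + 1)(b + 2); at b=-3 this is -48, so b increases.
a converges to its nearest critical value -3 (a local min of the a-part); b converges to -2. The iterate converges to (-3, -2).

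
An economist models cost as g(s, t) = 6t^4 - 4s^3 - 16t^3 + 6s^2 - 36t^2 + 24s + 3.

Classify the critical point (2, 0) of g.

The mixed partial ∂²g/∂s∂t is 0, so the Hessian at any point is diag(g_ss, g_tt) = diag(12(-2s + 1), 24(3t^2 - 4t - 3)).
At (2, 0): H = diag(-36, -72).
Both eigenvalues are negative, so H is negative definite: a local maximum.

local maximum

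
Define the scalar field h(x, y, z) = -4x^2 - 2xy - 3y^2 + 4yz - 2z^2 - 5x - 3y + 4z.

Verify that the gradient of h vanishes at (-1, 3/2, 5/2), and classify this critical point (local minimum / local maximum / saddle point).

local maximum

∇h = (-8x - 2y - 5, -2x - 6y + 4z - 3, 4y - 4z + 4); substituting (-1, 3/2, 5/2) gives ∇h = (0, 0, 0), so (-1, 3/2, 5/2) is indeed a critical point.
The Hessian is constant: H = [[-8, -2, 0], [-2, -6, 4], [0, 4, -4]].
Leading principal minors: Δ₁ = -8, Δ₂ = 44, Δ₃ = -48.
The minors alternate sign starting negative (−, +, −), so H is negative definite: a local maximum.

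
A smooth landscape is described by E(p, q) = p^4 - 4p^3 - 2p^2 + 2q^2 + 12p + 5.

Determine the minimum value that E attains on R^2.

-4

E(p,q) separates as A(p) + B(q) + 5, so its minimum is min A + min B + 5.
A'(p) = 4(p - 3)(p - 1)(p + 1) vanishes at p ∈ {-1, 1, 3}; B'(q) = 4q vanishes at q ∈ {0}.
Local minima of A (where A''>0): A(-1)=-9, A(3)=-9. Local minima of B: B(0)=0.
So the global minimum of E is A(-1) + B(0) + 5 = -9 + 0 + 5 = -4, attained at (-1, 0).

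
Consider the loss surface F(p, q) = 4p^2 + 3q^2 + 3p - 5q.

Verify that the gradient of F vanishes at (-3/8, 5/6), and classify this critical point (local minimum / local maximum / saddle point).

local minimum

∇F = (8p + 3, 6q - 5); substituting (-3/8, 5/6) gives ∇F = (0, 0), so (-3/8, 5/6) is indeed a critical point.
The Hessian of F is constant: H = [[8, 0], [0, 6]].
det(H) = 8·6 − 0² = 48.
det(H) > 0 and tr(H) = 14 > 0, so H is positive definite and the point is a local minimum.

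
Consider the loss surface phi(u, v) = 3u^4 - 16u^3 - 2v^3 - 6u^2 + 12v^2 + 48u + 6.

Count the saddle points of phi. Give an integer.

phi separates as a function of u plus a function of v, so ∇phi=0 decouples.
∂phi/∂u = 12(u - 4)(u - 1)(u + 1) = 0 at u ∈ {-1, 1, 4}; ∂phi/∂v = -6v(v - 4) = 0 at v ∈ {0, 4}.
The Hessian is diagonal: diag(phi_uu, phi_vv). Second derivatives: phi_uu(-1)=120, phi_uu(1)=-72, phi_uu(4)=180; phi_vv(0)=24, phi_vv(4)=-24.
Saddle points occur where the two diagonal entries have opposite signs: (-1, 4), (1, 0), (4, 4). Count: 3.

3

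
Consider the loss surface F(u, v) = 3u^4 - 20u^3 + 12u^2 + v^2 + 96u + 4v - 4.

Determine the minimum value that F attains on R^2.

F(u,v) separates as P(u) + Q(v) − 4, so its minimum is min P + min Q − 4.
P'(u) = 12(u - 4)(u - 2)(u + 1) vanishes at u ∈ {-1, 2, 4}; Q'(v) = 2v + 4 vanishes at v ∈ {-2}.
Local minima of P (where P''>0): P(-1)=-61, P(4)=64. Local minima of Q: Q(-2)=-4.
So the global minimum of F is P(-1) + Q(-2) − 4 = -61 − 4 − 4 = -69, attained at (-1, -2).

-69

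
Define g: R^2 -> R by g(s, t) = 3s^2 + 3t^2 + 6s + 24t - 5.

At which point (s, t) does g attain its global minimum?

(-1, -4)

g(s,t) separates as P(s) + Q(t) − 5, so its minimum is min P + min Q − 5.
P'(s) = 6s + 6 vanishes at s ∈ {-1}; Q'(t) = 6(t + 4) vanishes at t ∈ {-4}.
Local minima of P (where P''>0): P(-1)=-3. Local minima of Q: Q(-4)=-48.
So the global minimum of g is P(-1) + Q(-4) − 5 = -3 − 48 − 5 = -56, attained at (-1, -4).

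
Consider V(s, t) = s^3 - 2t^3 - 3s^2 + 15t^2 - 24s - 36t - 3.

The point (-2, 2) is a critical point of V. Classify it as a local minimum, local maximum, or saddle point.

The mixed partial ∂²V/∂s∂t is 0, so the Hessian at any point is diag(V_ss, V_tt) = diag(6(s - 1), 6(-2t + 5)).
At (-2, 2): H = diag(-18, 6).
The eigenvalues have opposite signs, so H is indefinite: a saddle point.

saddle point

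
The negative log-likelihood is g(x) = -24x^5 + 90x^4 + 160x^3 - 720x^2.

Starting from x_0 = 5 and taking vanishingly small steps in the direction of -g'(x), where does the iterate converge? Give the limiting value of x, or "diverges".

diverges

g'(x) = -120x(x - 3)(x - 2)(x + 2), so g'(5) = -25200.
Gradient descent moves in the -g' direction, i.e. x is increasing.
There is no critical point above x=5, and g' keeps the same sign, so the iterate runs off to +∞.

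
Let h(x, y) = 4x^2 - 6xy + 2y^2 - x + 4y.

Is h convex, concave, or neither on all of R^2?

neither

h is quadratic, so its Hessian is the constant matrix H = [[8, -6], [-6, 4]].
det(H) = -4, tr(H) = 12.
det(H) < 0, so H is indefinite: neither convex nor concave.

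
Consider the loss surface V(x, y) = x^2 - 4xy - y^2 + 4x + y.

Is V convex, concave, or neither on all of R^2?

neither

V is quadratic, so its Hessian is the constant matrix H = [[2, -4], [-4, -2]].
det(H) = -20, tr(H) = 0.
det(H) < 0, so H is indefinite: neither convex nor concave.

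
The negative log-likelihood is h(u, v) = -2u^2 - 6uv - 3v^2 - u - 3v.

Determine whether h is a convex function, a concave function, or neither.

h is quadratic, so its Hessian is the constant matrix H = [[-4, -6], [-6, -6]].
det(H) = -12, tr(H) = -10.
det(H) < 0, so H is indefinite: neither convex nor concave.

neither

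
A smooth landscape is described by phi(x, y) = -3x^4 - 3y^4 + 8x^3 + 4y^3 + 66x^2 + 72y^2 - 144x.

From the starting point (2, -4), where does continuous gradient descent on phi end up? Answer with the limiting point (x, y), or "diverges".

diverges

phi is separable, so gradient descent decouples: x follows -∂phi/∂x, y follows -∂phi/∂y.
∂phi/∂x = -12(x - 4)(x - 1)(x + 3); at x=2 this is 120, so x decreases.
∂phi/∂y = -12y(y - 4)(y + 3); at y=-4 this is 384, so y decreases.
The y-coordinate has no critical point in that direction and runs off to infinity.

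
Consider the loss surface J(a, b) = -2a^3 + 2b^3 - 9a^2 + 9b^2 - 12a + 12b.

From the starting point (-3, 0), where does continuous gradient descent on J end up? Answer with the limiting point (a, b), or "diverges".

(-2, -1)

J is separable, so gradient descent decouples: a follows -∂J/∂a, b follows -∂J/∂b.
∂J/∂a = -6(a + 1)(a + 2); at a=-3 this is -12, so a increases.
∂J/∂b = 6(b + 1)(b + 2); at b=0 this is 12, so b decreases.
a converges to its nearest critical value -2 (a local min of the a-part); b converges to -1. The iterate converges to (-2, -1).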